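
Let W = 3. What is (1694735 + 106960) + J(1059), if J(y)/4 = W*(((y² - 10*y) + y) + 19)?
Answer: 15145323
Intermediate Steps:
J(y) = 228 - 108*y + 12*y² (J(y) = 4*(3*(((y² - 10*y) + y) + 19)) = 4*(3*((y² - 9*y) + 19)) = 4*(3*(19 + y² - 9*y)) = 4*(57 - 27*y + 3*y²) = 228 - 108*y + 12*y²)
(1694735 + 106960) + J(1059) = (1694735 + 106960) + (228 - 108*1059 + 12*1059²) = 1801695 + (228 - 114372 + 12*1121481) = 1801695 + (228 - 114372 + 13457772) = 1801695 + 13343628 = 15145323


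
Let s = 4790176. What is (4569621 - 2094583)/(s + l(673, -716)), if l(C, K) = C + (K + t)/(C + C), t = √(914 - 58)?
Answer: 5370620116062644906/10395730148602158147 - 1665700574*√214/10395730148602158147 ≈ 0.51662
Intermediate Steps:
t = 2*√214 (t = √856 = 2*√214 ≈ 29.257)
l(C, K) = C + (K + 2*√214)/(2*C) (l(C, K) = C + (K + 2*√214)/(C + C) = C + (K + 2*√214)/((2*C)) = C + (K + 2*√214)*(1/(2*C)) = C + (K + 2*√214)/(2*C))
(4569621 - 2094583)/(s + l(673, -716)) = (4569621 - 2094583)/(4790176 + (√214 + 673² + (½)*(-716))/673) = 2475038/(4790176 + (√214 + 452929 - 358)/673) = 2475038/(4790176 + (452571 + √214)/673) = 2475038/(4790176 + (452571/673 + √214/673)) = 2475038/(3224241019/673 + √214/673)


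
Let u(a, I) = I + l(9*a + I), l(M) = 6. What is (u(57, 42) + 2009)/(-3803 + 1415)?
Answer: -2057/2388 ≈ -0.86139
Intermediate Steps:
u(a, I) = 6 + I (u(a, I) = I + 6 = 6 + I)
(u(57, 42) + 2009)/(-3803 + 1415) = ((6 + 42) + 2009)/(-3803 + 1415) = (48 + 2009)/(-2388) = 2057*(-1/2388) = -2057/2388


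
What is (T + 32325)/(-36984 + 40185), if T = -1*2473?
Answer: 29852/3201 ≈ 9.3258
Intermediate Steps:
T = -2473
(T + 32325)/(-36984 + 40185) = (-2473 + 32325)/(-36984 + 40185) = 29852/3201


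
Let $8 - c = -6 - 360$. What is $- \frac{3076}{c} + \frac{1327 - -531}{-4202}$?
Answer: $- \frac{28141}{3247} \approx -8.6668$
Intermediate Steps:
$c = 374$ ($c = 8 - \left(-6 - 360\right) = 8 - -366 = 8 + 366 = 374$)
$- \frac{3076}{c} + \frac{1327 - -531}{-4202} = - \frac{3076}{374} + \frac{1327 - -531}{-4202} = \left(-3076\right) \frac{1}{374} + \left(1327 + 531\right) \left(- \frac{1}{4202}\right) = - \frac{1538}{187} + 1858 \left(- \frac{1}{4202}\right) = - \frac{1538}{187} - \frac{929}{2101} = - \frac{28141}{3247}$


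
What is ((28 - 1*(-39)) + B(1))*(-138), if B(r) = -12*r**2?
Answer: -7590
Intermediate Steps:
((28 - 1*(-39)) + B(1))*(-138) = ((28 - 1*(-39)) - 12*1**2)*(-138) = ((28 + 39) - 12*1)*(-138) = (67 - 12)*(-138) = 55*(-138) = -7590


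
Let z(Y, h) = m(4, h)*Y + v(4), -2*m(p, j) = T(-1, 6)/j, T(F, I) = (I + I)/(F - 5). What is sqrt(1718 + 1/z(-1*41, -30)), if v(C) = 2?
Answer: 2*sqrt(4382087)/101 ≈ 41.452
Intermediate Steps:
T(F, I) = 2*I/(-5 + F) (T(F, I) = (2*I)/(-5 + F) = 2*I/(-5 + F))
m(p, j) = 1/j (m(p, j) = -2*6/(-5 - 1)/(2*j) = -2*6/(-6)/(2*j) = -2*6*(-1/6)/(2*j) = -(-1)/j = 1/j)
z(Y, h) = 2 + Y/h (z(Y, h) = Y/h + 2 = 2 + Y/h)
sqrt(1718 + 1/z(-1*41, -30)) = sqrt(1718 + 1/(2 - 1*41/(-30))) = sqrt(1718 + 1/(2 - 41*(-1/30))) = sqrt(1718 + 1/(2 + 41/30)) = sqrt(1718 + 1/(101/30)) = sqrt(1718 + 30/101) = sqrt(173548/101) = 2*sqrt(4382087)/101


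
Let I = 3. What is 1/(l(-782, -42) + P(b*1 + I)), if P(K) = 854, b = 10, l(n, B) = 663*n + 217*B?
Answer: -1/526726 ≈ -1.8985e-6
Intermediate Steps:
l(n, B) = 217*B + 663*n
1/(l(-782, -42) + P(b*1 + I)) = 1/((217*(-42) + 663*(-782)) + 854) = 1/((-9114 - 518466) + 854) = 1/(-527580 + 854) = 1/(-526726) = -1/526726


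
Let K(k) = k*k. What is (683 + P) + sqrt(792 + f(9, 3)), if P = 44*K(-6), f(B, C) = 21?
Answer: 2267 + sqrt(813) ≈ 2295.5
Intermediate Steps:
K(k) = k**2
P = 1584 (P = 44*(-6)**2 = 44*36 = 1584)
(683 + P) + sqrt(792 + f(9, 3)) = (683 + 1584) + sqrt(792 + 21) = 2267 + sqrt(813)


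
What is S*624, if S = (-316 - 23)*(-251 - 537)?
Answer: 166690368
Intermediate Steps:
S = 267132 (S = -339*(-788) = 267132)
S*624 = 267132*624 = 166690368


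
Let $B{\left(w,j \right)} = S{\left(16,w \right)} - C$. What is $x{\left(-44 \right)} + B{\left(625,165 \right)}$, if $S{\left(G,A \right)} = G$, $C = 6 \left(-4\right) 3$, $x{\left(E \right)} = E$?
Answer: $44$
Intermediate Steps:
$C = -72$ ($C = \left(-24\right) 3 = -72$)
$B{\left(w,j \right)} = 88$ ($B{\left(w,j \right)} = 16 - -72 = 16 + 72 = 88$)
$x{\left(-44 \right)} + B{\left(625,165 \right)} = -44 + 88 = 44$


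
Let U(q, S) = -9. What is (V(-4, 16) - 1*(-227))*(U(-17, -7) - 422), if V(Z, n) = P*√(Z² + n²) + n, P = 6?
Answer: -104733 - 10344*√17 ≈ -1.4738e+5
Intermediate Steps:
V(Z, n) = n + 6*√(Z² + n²) (V(Z, n) = 6*√(Z² + n²) + n = n + 6*√(Z² + n²))
(V(-4, 16) - 1*(-227))*(U(-17, -7) - 422) = ((16 + 6*√((-4)² + 16²)) - 1*(-227))*(-9 - 422) = ((16 + 6*√(16 + 256)) + 227)*(-431) = ((16 + 6*√272) + 227)*(-431) = ((16 + 6*(4*√17)) + 227)*(-431) = ((16 + 24*√17) + 227)*(-431) = (243 + 24*√17)*(-431) = -104733 - 10344*√17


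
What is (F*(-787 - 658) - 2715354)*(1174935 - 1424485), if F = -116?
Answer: 635787019700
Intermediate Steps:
(F*(-787 - 658) - 2715354)*(1174935 - 1424485) = (-116*(-787 - 658) - 2715354)*(1174935 - 1424485) = (-116*(-1445) - 2715354)*(-249550) = (167620 - 2715354)*(-249550) = -2547734*(-249550) = 635787019700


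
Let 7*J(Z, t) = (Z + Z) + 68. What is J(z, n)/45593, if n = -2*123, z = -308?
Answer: -548/319151 ≈ -0.0017171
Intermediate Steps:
n = -246
J(Z, t) = 68/7 + 2*Z/7 (J(Z, t) = ((Z + Z) + 68)/7 = (2*Z + 68)/7 = (68 + 2*Z)/7 = 68/7 + 2*Z/7)
J(z, n)/45593 = (68/7 + (2/7)*(-308))/45593 = (68/7 - 88)*(1/45593) = -548/7*1/45593 = -548/319151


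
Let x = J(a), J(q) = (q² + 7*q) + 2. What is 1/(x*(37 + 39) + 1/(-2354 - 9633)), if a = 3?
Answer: 11987/29152383 ≈ 0.00041118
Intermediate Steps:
J(q) = 2 + q² + 7*q
x = 32 (x = 2 + 3² + 7*3 = 2 + 9 + 21 = 32)
1/(x*(37 + 39) + 1/(-2354 - 9633)) = 1/(32*(37 + 39) + 1/(-2354 - 9633)) = 1/(32*76 + 1/(-11987)) = 1/(2432 - 1/11987) = 1/(29152383/11987) = 11987/29152383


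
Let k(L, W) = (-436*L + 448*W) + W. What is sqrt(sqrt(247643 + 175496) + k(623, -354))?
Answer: sqrt(-430574 + sqrt(423139)) ≈ 655.69*I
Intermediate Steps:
k(L, W) = -436*L + 449*W
sqrt(sqrt(247643 + 175496) + k(623, -354)) = sqrt(sqrt(247643 + 175496) + (-436*623 + 449*(-354))) = sqrt(sqrt(423139) + (-271628 - 158946)) = sqrt(sqrt(423139) - 430574) = sqrt(-430574 + sqrt(423139))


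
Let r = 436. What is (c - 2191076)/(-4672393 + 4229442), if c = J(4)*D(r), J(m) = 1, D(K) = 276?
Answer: 2190800/442951 ≈ 4.9459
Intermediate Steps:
c = 276 (c = 1*276 = 276)
(c - 2191076)/(-4672393 + 4229442) = (276 - 2191076)/(-4672393 + 4229442) = -2190800/(-442951) = -2190800*(-1/442951) = 2190800/442951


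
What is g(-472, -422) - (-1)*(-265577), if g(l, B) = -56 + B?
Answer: -266055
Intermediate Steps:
g(-472, -422) - (-1)*(-265577) = (-56 - 422) - (-1)*(-265577) = -478 - 1*265577 = -478 - 265577 = -266055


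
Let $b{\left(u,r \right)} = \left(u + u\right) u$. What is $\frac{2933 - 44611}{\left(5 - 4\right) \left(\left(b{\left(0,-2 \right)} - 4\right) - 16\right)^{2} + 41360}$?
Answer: $- \frac{20839}{20880} \approx -0.99804$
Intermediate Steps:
$b{\left(u,r \right)} = 2 u^{2}$ ($b{\left(u,r \right)} = 2 u u = 2 u^{2}$)
$\frac{2933 - 44611}{\left(5 - 4\right) \left(\left(b{\left(0,-2 \right)} - 4\right) - 16\right)^{2} + 41360} = \frac{2933 - 44611}{\left(5 - 4\right) \left(\left(2 \cdot 0^{2} - 4\right) - 16\right)^{2} + 41360} = - \frac{41678}{1 \left(\left(2 \cdot 0 - 4\right) - 16\right)^{2} + 41360} = - \frac{41678}{1 \left(\left(0 - 4\right) - 16\right)^{2} + 41360} = - \frac{41678}{1 \left(-4 - 16\right)^{2} + 41360} = - \frac{41678}{1 \left(-20\right)^{2} + 41360} = - \frac{41678}{1 \cdot 400 + 41360} = - \frac{41678}{400 + 41360} = - \frac{41678}{41760} = \left(-41678\right) \frac{1}{41760} = - \frac{20839}{20880}$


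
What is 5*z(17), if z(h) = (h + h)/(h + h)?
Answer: 5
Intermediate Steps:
z(h) = 1 (z(h) = (2*h)/((2*h)) = (2*h)*(1/(2*h)) = 1)
5*z(17) = 5*1 = 5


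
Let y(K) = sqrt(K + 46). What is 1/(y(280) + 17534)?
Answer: 8767/153720415 - sqrt(326)/307440830 ≈ 5.6973e-5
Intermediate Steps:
y(K) = sqrt(46 + K)
1/(y(280) + 17534) = 1/(sqrt(46 + 280) + 17534) = 1/(sqrt(326) + 17534) = 1/(17534 + sqrt(326))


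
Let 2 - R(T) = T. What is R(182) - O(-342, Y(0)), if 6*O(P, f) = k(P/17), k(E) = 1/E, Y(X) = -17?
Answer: -369343/2052 ≈ -179.99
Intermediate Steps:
R(T) = 2 - T
k(E) = 1/E
O(P, f) = 17/(6*P) (O(P, f) = 1/(6*((P/17))) = (17/P)/6 = 17/(6*P))
R(182) - O(-342, Y(0)) = (2 - 1*182) - 17/(6*(-342)) = (2 - 182) - 17*(-1)/(6*342) = -180 - 1*(-17/2052) = -180 + 17/2052 = -369343/2052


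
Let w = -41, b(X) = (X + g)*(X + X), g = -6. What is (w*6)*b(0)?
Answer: 0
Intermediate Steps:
b(X) = 2*X*(-6 + X) (b(X) = (X - 6)*(X + X) = (-6 + X)*(2*X) = 2*X*(-6 + X))
(w*6)*b(0) = (-41*6)*(2*0*(-6 + 0)) = -492*0*(-6) = -246*0 = 0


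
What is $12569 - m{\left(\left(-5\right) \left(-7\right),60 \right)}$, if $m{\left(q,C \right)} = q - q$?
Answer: $12569$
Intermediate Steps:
$m{\left(q,C \right)} = 0$
$12569 - m{\left(\left(-5\right) \left(-7\right),60 \right)} = 12569 - 0 = 12569 + 0 = 12569$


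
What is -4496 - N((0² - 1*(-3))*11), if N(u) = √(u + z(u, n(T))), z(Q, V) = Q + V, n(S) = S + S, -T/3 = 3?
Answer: -4496 - 4*√3 ≈ -4502.9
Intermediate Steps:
T = -9 (T = -3*3 = -9)
n(S) = 2*S
N(u) = √(-18 + 2*u) (N(u) = √(u + (u + 2*(-9))) = √(u + (u - 18)) = √(u + (-18 + u)) = √(-18 + 2*u))
-4496 - N((0² - 1*(-3))*11) = -4496 - √(-18 + 2*((0² - 1*(-3))*11)) = -4496 - √(-18 + 2*((0 + 3)*11)) = -4496 - √(-18 + 2*(3*11)) = -4496 - √(-18 + 2*33) = -4496 - √(-18 + 66) = -4496 - √48 = -4496 - 4*√3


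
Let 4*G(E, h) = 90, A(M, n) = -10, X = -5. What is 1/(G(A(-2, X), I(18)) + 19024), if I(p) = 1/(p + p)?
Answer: 2/38093 ≈ 5.2503e-5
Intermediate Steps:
I(p) = 1/(2*p)
G(E, h) = 45/2 (G(E, h) = (¼)*90 = 45/2)
1/(G(A(-2, X), I(18)) + 19024) = 1/(45/2 + 19024) = 1/(38093/2) = 2/38093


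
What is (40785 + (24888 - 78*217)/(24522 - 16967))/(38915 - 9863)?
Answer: 102712879/73162620 ≈ 1.4039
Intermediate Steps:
(40785 + (24888 - 78*217)/(24522 - 16967))/(38915 - 9863) = (40785 + (24888 - 16926)/7555)/29052 = (40785 + 7962*(1/7555))*(1/29052) = (40785 + 7962/7555)*(1/29052) = (308138637/7555)*(1/29052) = 102712879/73162620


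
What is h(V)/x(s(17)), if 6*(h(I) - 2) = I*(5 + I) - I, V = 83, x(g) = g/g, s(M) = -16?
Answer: 2411/2 ≈ 1205.5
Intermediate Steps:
x(g) = 1
h(I) = 2 - I/6 + I*(5 + I)/6 (h(I) = 2 + (I*(5 + I) - I)/6 = 2 + (-I + I*(5 + I))/6 = 2 + (-I/6 + I*(5 + I)/6) = 2 - I/6 + I*(5 + I)/6)
h(V)/x(s(17)) = (2 + (1/6)*83**2 + (2/3)*83)/1 = (2 + (1/6)*6889 + 166/3)*1 = (2 + 6889/6 + 166/3)*1 = (2411/2)*1 = 2411/2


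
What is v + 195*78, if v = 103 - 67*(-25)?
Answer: 16988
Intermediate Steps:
v = 1778 (v = 103 + 1675 = 1778)
v + 195*78 = 1778 + 195*78 = 1778 + 15210 = 16988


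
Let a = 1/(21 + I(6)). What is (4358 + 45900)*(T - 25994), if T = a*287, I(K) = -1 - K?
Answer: -1305376163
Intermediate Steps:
a = 1/14 (a = 1/(21 + (-1 - 1*6)) = 1/(21 + (-1 - 6)) = 1/(21 - 7) = 1/14 ≈ 0.071429)
T = 41/2 (T = (1/14)*287 = 41/2 ≈ 20.500)
(4358 + 45900)*(T - 25994) = (4358 + 45900)*(41/2 - 25994) = 50258*(-51947/2) = -1305376163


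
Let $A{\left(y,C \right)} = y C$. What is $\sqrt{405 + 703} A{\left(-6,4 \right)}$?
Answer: $- 48 \sqrt{277} \approx -798.88$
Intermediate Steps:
$A{\left(y,C \right)} = C y$
$\sqrt{405 + 703} A{\left(-6,4 \right)} = \sqrt{405 + 703} \cdot 4 \left(-6\right) = \sqrt{1108} \left(-24\right) = 2 \sqrt{277} \left(-24\right) = - 48 \sqrt{277}$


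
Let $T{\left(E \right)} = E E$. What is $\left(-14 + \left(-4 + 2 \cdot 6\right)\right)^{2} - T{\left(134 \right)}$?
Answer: $-17920$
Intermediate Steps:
$T{\left(E \right)} = E^{2}$
$\left(-14 + \left(-4 + 2 \cdot 6\right)\right)^{2} - T{\left(134 \right)} = \left(-14 + \left(-4 + 2 \cdot 6\right)\right)^{2} - 134^{2} = \left(-14 + \left(-4 + 12\right)\right)^{2} - 17956 = \left(-14 + 8\right)^{2} - 17956 = \left(-6\right)^{2} - 17956 = 36 - 17956 = -17920$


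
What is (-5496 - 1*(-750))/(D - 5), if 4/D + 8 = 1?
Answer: 11074/13 ≈ 851.85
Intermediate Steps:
D = -4/7 (D = 4/(-8 + 1) = 4/(-7) = 4*(-⅐) = -4/7 ≈ -0.57143)
(-5496 - 1*(-750))/(D - 5) = (-5496 - 1*(-750))/(-4/7 - 5) = (-5496 + 750)/(-39/7) = -7/39*(-4746) = 11074/13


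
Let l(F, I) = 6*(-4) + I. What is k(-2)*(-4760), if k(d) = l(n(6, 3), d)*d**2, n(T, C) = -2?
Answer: 495040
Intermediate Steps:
l(F, I) = -24 + I
k(d) = d**2*(-24 + d) (k(d) = (-24 + d)*d**2 = d**2*(-24 + d))
k(-2)*(-4760) = ((-2)**2*(-24 - 2))*(-4760) = (4*(-26))*(-4760) = -104*(-4760) = 495040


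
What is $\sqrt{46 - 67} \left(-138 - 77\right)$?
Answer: $- 215 i \sqrt{21} \approx - 985.25 i$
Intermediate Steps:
$\sqrt{46 - 67} \left(-138 - 77\right) = \sqrt{-21} \left(-215\right) = i \sqrt{21} \left(-215\right) = - 215 i \sqrt{21}$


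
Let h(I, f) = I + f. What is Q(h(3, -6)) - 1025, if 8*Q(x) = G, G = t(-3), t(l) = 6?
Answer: -4097/4 ≈ -1024.3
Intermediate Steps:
G = 6
Q(x) = 3/4 (Q(x) = (1/8)*6 = 3/4)
Q(h(3, -6)) - 1025 = 3/4 - 1025 = -4097/4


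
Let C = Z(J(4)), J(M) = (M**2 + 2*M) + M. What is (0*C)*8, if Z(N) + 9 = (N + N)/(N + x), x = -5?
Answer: 0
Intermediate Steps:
J(M) = M**2 + 3*M
Z(N) = -9 + 2*N/(-5 + N) (Z(N) = -9 + (N + N)/(N - 5) = -9 + (2*N)/(-5 + N) = -9 + 2*N/(-5 + N))
C = -151/23 (C = (45 - 28*(3 + 4))/(-5 + 4*(3 + 4)) = (45 - 28*7)/(-5 + 4*7) = (45 - 7*28)/(-5 + 28) = (45 - 196)/23 = (1/23)*(-151) = -151/23 ≈ -6.5652)
(0*C)*8 = (0*(-151/23))*8 = 0*8 = 0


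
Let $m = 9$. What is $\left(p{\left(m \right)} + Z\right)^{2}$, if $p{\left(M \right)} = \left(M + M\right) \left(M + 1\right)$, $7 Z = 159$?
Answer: $\frac{2013561}{49} \approx 41093.0$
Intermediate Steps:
$Z = \frac{159}{7}$ ($Z = \frac{1}{7} \cdot 159 = \frac{159}{7} \approx 22.714$)
$p{\left(M \right)} = 2 M \left(1 + M\right)$
$\left(p{\left(m \right)} + Z\right)^{2} = \left(2 \cdot 9 \left(1 + 9\right) + \frac{159}{7}\right)^{2} = \left(2 \cdot 9 \cdot 10 + \frac{159}{7}\right)^{2} = \left(180 + \frac{159}{7}\right)^{2} = \left(\frac{1419}{7}\right)^{2} = \frac{2013561}{49}$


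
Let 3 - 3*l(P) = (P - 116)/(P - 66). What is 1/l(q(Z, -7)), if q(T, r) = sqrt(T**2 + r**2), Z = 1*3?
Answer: 1324/541 + 25*sqrt(58)/1082 ≈ 2.6233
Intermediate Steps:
Z = 3
l(P) = 1 - (-116 + P)/(3*(-66 + P)) (l(P) = 1 - (P - 116)/(3*(P - 66)) = 1 - (-116 + P)/(3*(-66 + P)))
1/l(q(Z, -7)) = 1/(2*(-41 + sqrt(3**2 + (-7)**2))/(3*(-66 + sqrt(3**2 + (-7)**2)))) = 1/(2*(-41 + sqrt(9 + 49))/(3*(-66 + sqrt(9 + 49)))) = 1/(2*(-41 + sqrt(58))/(3*(-66 + sqrt(58)))) = 3*(-66 + sqrt(58))/(2*(-41 + sqrt(58)))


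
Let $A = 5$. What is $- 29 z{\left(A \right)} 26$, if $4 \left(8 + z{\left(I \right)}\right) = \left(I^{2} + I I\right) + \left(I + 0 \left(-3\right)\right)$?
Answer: $- \frac{8671}{2} \approx -4335.5$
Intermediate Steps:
$z{\left(I \right)} = -8 + \frac{I^{2}}{2} + \frac{I}{4}$ ($z{\left(I \right)} = -8 + \frac{\left(I^{2} + I I\right) + \left(I + 0 \left(-3\right)\right)}{4} = -8 + \frac{\left(I^{2} + I^{2}\right) + \left(I + 0\right)}{4} = -8 + \frac{2 I^{2} + I}{4} = -8 + \frac{I + 2 I^{2}}{4} = -8 + \left(\frac{I^{2}}{2} + \frac{I}{4}\right) = -8 + \frac{I^{2}}{2} + \frac{I}{4}$)
$- 29 z{\left(A \right)} 26 = - 29 \left(-8 + \frac{5^{2}}{2} + \frac{1}{4} \cdot 5\right) 26 = - 29 \left(-8 + \frac{1}{2} \cdot 25 + \frac{5}{4}\right) 26 = - 29 \left(-8 + \frac{25}{2} + \frac{5}{4}\right) 26 = \left(-29\right) \frac{23}{4} \cdot 26 = \left(- \frac{667}{4}\right) 26 = - \frac{8671}{2}$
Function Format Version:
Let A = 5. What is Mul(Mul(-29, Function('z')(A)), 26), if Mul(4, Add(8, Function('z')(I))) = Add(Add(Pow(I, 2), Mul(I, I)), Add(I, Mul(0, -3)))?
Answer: Rational(-8671, 2) ≈ -4335.5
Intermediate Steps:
Function('z')(I) = Add(-8, Mul(Rational(1, 2), Pow(I, 2)), Mul(Rational(1, 4), I)) (Function('z')(I) = Add(-8, Mul(Rational(1, 4), Add(Add(Pow(I, 2), Mul(I, I)), Add(I, Mul(0, -3))))) = Add(-8, Mul(Rational(1, 4), Add(Add(Pow(I, 2), Pow(I, 2)), Add(I, 0)))) = Add(-8, Mul(Rational(1, 4), Add(Mul(2, Pow(I, 2)), I))) = Add(-8, Mul(Rational(1, 4), Add(I, Mul(2, Pow(I, 2))))) = Add(-8, Add(Mul(Rational(1, 2), Pow(I, 2)), Mul(Rational(1, 4), I))) = Add(-8, Mul(Rational(1, 2), Pow(I, 2)), Mul(Rational(1, 4), I)))
Mul(Mul(-29, Function('z')(A)), 26) = Mul(Mul(-29, Add(-8, Mul(Rational(1, 2), Pow(5, 2)), Mul(Rational(1, 4), 5))), 26) = Mul(Mul(-29, Add(-8, Mul(Rational(1, 2), 25), Rational(5, 4))), 26) = Mul(Mul(-29, Add(-8, Rational(25, 2), Rational(5, 4))), 26) = Mul(Mul(-29, Rational(23, 4)), 26) = Mul(Rational(-667, 4), 26) = Rational(-8671, 2)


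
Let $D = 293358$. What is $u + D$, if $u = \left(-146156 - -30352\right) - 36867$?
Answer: $140687$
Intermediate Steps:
$u = -152671$ ($u = \left(-146156 + \left(-47894 + 78246\right)\right) - 36867 = \left(-146156 + 30352\right) - 36867 = -115804 - 36867 = -152671$)
$u + D = -152671 + 293358 = 140687$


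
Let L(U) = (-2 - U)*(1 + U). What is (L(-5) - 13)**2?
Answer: 625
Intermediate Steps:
L(U) = (1 + U)*(-2 - U)
(L(-5) - 13)**2 = ((-2 - 1*(-5)**2 - 3*(-5)) - 13)**2 = ((-2 - 1*25 + 15) - 13)**2 = ((-2 - 25 + 15) - 13)**2 = (-12 - 13)**2 = (-25)**2 = 625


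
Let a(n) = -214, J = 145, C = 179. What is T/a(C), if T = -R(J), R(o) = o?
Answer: 145/214 ≈ 0.67757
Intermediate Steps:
T = -145 (T = -1*145 = -145)
T/a(C) = -145/(-214) = -145*(-1/214) = 145/214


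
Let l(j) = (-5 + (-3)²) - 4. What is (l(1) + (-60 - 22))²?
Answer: 6724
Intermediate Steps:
l(j) = 0 (l(j) = (-5 + 9) - 4 = 4 - 4 = 0)
(l(1) + (-60 - 22))² = (0 + (-60 - 22))² = (0 - 82)² = (-82)² = 6724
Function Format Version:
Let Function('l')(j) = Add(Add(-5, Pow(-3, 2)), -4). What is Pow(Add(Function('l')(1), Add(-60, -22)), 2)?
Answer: 6724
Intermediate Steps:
Function('l')(j) = 0 (Function('l')(j) = Add(Add(-5, 9), -4) = Add(4, -4) = 0)
Pow(Add(Function('l')(1), Add(-60, -22)), 2) = Pow(Add(0, Add(-60, -22)), 2) = Pow(Add(0, -82), 2) = Pow(-82, 2) = 6724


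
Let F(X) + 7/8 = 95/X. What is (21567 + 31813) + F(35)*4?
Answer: 747423/14 ≈ 53387.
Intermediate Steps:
F(X) = -7/8 + 95/X
(21567 + 31813) + F(35)*4 = (21567 + 31813) + (-7/8 + 95/35)*4 = 53380 + (-7/8 + 95*(1/35))*4 = 53380 + (-7/8 + 19/7)*4 = 53380 + (103/56)*4 = 53380 + 103/14 = 747423/14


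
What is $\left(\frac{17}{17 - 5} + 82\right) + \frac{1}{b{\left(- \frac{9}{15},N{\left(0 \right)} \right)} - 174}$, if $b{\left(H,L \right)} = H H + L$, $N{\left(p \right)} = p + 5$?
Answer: $\frac{1054979}{12648} \approx 83.411$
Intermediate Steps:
$N{\left(p \right)} = 5 + p$
$b{\left(H,L \right)} = L + H^{2}$ ($b{\left(H,L \right)} = H^{2} + L = L + H^{2}$)
$\left(\frac{17}{17 - 5} + 82\right) + \frac{1}{b{\left(- \frac{9}{15},N{\left(0 \right)} \right)} - 174} = \left(\frac{17}{17 - 5} + 82\right) + \frac{1}{\left(\left(5 + 0\right) + \left(- \frac{9}{15}\right)^{2}\right) - 174} = \left(\frac{17}{12} + 82\right) + \frac{1}{\left(5 + \left(\left(-9\right) \frac{1}{15}\right)^{2}\right) - 174} = \left(17 \cdot \frac{1}{12} + 82\right) + \frac{1}{\left(5 + \left(- \frac{3}{5}\right)^{2}\right) - 174} = \left(\frac{17}{12} + 82\right) + \frac{1}{\left(5 + \frac{9}{25}\right) - 174} = \frac{1001}{12} + \frac{1}{\frac{134}{25} - 174} = \frac{1001}{12} + \frac{1}{- \frac{4216}{25}} = \frac{1001}{12} - \frac{25}{4216} = \frac{1054979}{12648}$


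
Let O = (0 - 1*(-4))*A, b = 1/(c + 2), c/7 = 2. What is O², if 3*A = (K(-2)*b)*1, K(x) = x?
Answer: 1/36 ≈ 0.027778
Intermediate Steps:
c = 14 (c = 7*2 = 14)
b = 1/16 (b = 1/(14 + 2) = 1/16 ≈ 0.062500)
A = -1/24 (A = (-2*1/16*1)/3 = (-⅛*1)/3 = (⅓)*(-⅛) = -1/24 ≈ -0.041667)
O = -⅙ (O = (0 - 1*(-4))*(-1/24) = (0 + 4)*(-1/24) = 4*(-1/24) = -⅙ ≈ -0.16667)
O² = (-⅙)² = 1/36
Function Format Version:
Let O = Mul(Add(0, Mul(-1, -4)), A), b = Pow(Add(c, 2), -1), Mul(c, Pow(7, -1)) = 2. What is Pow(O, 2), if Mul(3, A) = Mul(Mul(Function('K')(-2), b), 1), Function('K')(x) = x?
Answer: Rational(1, 36) ≈ 0.027778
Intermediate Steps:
c = 14 (c = Mul(7, 2) = 14)
b = Rational(1, 16) (b = Pow(Add(14, 2), -1) = Pow(16, -1) = Rational(1, 16) ≈ 0.062500)
A = Rational(-1, 24) (A = Mul(Rational(1, 3), Mul(Mul(-2, Rational(1, 16)), 1)) = Mul(Rational(1, 3), Mul(Rational(-1, 8), 1)) = Mul(Rational(1, 3), Rational(-1, 8)) = Rational(-1, 24) ≈ -0.041667)
O = Rational(-1, 6) (O = Mul(Add(0, Mul(-1, -4)), Rational(-1, 24)) = Mul(Add(0, 4), Rational(-1, 24)) = Mul(4, Rational(-1, 24)) = Rational(-1, 6) ≈ -0.16667)
Pow(O, 2) = Pow(Rational(-1, 6), 2) = Rational(1, 36)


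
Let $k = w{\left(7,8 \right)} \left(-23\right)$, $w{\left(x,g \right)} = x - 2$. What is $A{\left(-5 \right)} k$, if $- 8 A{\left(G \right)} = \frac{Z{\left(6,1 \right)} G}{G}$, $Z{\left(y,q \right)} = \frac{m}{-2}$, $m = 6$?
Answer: $- \frac{345}{8} \approx -43.125$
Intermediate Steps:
$Z{\left(y,q \right)} = -3$ ($Z{\left(y,q \right)} = \frac{6}{-2} = 6 \left(- \frac{1}{2}\right) = -3$)
$w{\left(x,g \right)} = -2 + x$
$A{\left(G \right)} = \frac{3}{8}$ ($A{\left(G \right)} = - \frac{- 3 G \frac{1}{G}}{8} = \left(- \frac{1}{8}\right) \left(-3\right) = \frac{3}{8}$)
$k = -115$ ($k = \left(-2 + 7\right) \left(-23\right) = 5 \left(-23\right) = -115$)
$A{\left(-5 \right)} k = \frac{3}{8} \left(-115\right) = - \frac{345}{8}$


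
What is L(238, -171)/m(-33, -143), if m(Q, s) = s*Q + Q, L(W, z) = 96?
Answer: 16/781 ≈ 0.020487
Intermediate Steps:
m(Q, s) = Q + Q*s (m(Q, s) = Q*s + Q = Q + Q*s)
L(238, -171)/m(-33, -143) = 96/((-33*(1 - 143))) = 96/((-33*(-142))) = 96/4686 = 96*(1/4686) = 16/781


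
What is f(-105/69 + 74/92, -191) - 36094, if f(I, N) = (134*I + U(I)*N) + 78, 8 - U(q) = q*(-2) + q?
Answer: -1725143/46 ≈ -37503.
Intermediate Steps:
U(q) = 8 + q (U(q) = 8 - (q*(-2) + q) = 8 - (-2*q + q) = 8 - (-1)*q = 8 + q)
f(I, N) = 78 + 134*I + N*(8 + I) (f(I, N) = (134*I + (8 + I)*N) + 78 = (134*I + N*(8 + I)) + 78 = 78 + 134*I + N*(8 + I))
f(-105/69 + 74/92, -191) - 36094 = (78 + 134*(-105/69 + 74/92) - 191*(8 + (-105/69 + 74/92))) - 36094 = (78 + 134*(-105*1/69 + 74*(1/92)) - 191*(8 + (-105*1/69 + 74*(1/92)))) - 36094 = (78 + 134*(-35/23 + 37/46) - 191*(8 + (-35/23 + 37/46))) - 36094 = (78 + 134*(-33/46) - 191*(8 - 33/46)) - 36094 = (78 - 2211/23 - 191*335/46) - 36094 = (78 - 2211/23 - 63985/46) - 36094 = -64819/46 - 36094 = -1725143/46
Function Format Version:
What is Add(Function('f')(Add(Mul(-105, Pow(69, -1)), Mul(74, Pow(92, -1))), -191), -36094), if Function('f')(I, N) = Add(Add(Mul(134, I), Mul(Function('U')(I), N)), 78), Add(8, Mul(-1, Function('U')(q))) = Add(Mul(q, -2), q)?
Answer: Rational(-1725143, 46) ≈ -37503.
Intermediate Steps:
Function('U')(q) = Add(8, q) (Function('U')(q) = Add(8, Mul(-1, Add(Mul(q, -2), q))) = Add(8, Mul(-1, Add(Mul(-2, q), q))) = Add(8, Mul(-1, Mul(-1, q))) = Add(8, q))
Function('f')(I, N) = Add(78, Mul(134, I), Mul(N, Add(8, I))) (Function('f')(I, N) = Add(Add(Mul(134, I), Mul(Add(8, I), N)), 78) = Add(Add(Mul(134, I), Mul(N, Add(8, I))), 78) = Add(78, Mul(134, I), Mul(N, Add(8, I))))
Add(Function('f')(Add(Mul(-105, Pow(69, -1)), Mul(74, Pow(92, -1))), -191), -36094) = Add(Add(78, Mul(134, Add(Mul(-105, Pow(69, -1)), Mul(74, Pow(92, -1)))), Mul(-191, Add(8, Add(Mul(-105, Pow(69, -1)), Mul(74, Pow(92, -1)))))), -36094) = Add(Add(78, Mul(134, Add(Mul(-105, Rational(1, 69)), Mul(74, Rational(1, 92)))), Mul(-191, Add(8, Add(Mul(-105, Rational(1, 69)), Mul(74, Rational(1, 92)))))), -36094) = Add(Add(78, Mul(134, Add(Rational(-35, 23), Rational(37, 46))), Mul(-191, Add(8, Add(Rational(-35, 23), Rational(37, 46))))), -36094) = Add(Add(78, Mul(134, Rational(-33, 46)), Mul(-191, Add(8, Rational(-33, 46)))), -36094) = Add(Add(78, Rational(-2211, 23), Mul(-191, Rational(335, 46))), -36094) = Add(Add(78, Rational(-2211, 23), Rational(-63985, 46)), -36094) = Add(Rational(-64819, 46), -36094) = Rational(-1725143, 46)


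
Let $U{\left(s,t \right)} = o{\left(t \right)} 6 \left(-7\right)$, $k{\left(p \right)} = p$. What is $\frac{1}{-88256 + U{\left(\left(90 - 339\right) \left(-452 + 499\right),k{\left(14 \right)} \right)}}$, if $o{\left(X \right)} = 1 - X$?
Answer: $- \frac{1}{87710} \approx -1.1401 \cdot 10^{-5}$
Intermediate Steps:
$U{\left(s,t \right)} = -42 + 42 t$ ($U{\left(s,t \right)} = \left(1 - t\right) 6 \left(-7\right) = \left(6 - 6 t\right) \left(-7\right) = -42 + 42 t$)
$\frac{1}{-88256 + U{\left(\left(90 - 339\right) \left(-452 + 499\right),k{\left(14 \right)} \right)}} = \frac{1}{-88256 + \left(-42 + 42 \cdot 14\right)} = \frac{1}{-88256 + \left(-42 + 588\right)} = \frac{1}{-88256 + 546} = \frac{1}{-87710} = - \frac{1}{87710}$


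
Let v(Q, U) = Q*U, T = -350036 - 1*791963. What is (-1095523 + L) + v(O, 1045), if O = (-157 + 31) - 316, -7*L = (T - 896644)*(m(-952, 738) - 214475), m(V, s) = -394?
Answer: -438052084658/7 ≈ -6.2579e+10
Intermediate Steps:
T = -1141999 (T = -350036 - 791963 = -1141999)
L = -438041182767/7 (L = -(-1141999 - 896644)*(-394 - 214475)/7 = -(-2038643)*(-214869)/7 = -⅐*438041182767 = -438041182767/7 ≈ -6.2577e+10)
O = -442 (O = -126 - 316 = -442)
(-1095523 + L) + v(O, 1045) = (-1095523 - 438041182767/7) - 442*1045 = -438048851428/7 - 461890 = -438052084658/7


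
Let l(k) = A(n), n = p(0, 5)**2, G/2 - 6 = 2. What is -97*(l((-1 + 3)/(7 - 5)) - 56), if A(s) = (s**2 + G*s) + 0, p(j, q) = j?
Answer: 5432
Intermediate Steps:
G = 16 (G = 12 + 2*2 = 12 + 4 = 16)
n = 0 (n = 0**2 = 0)
A(s) = s**2 + 16*s (A(s) = (s**2 + 16*s) + 0 = s**2 + 16*s)
l(k) = 0 (l(k) = 0*(16 + 0) = 0*16 = 0)
-97*(l((-1 + 3)/(7 - 5)) - 56) = -97*(0 - 56) = -97*(-56) = 5432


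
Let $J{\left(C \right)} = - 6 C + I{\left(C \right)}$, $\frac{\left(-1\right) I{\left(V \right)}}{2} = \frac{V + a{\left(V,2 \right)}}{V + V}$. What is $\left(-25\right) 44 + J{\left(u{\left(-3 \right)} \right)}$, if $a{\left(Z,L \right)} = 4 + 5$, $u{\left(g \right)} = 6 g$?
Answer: $- \frac{1985}{2} \approx -992.5$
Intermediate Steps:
$a{\left(Z,L \right)} = 9$
$I{\left(V \right)} = - \frac{9 + V}{V}$ ($I{\left(V \right)} = - 2 \frac{V + 9}{V + V} = - 2 \frac{9 + V}{2 V} = - \frac{9 + V}{V}$)
$J{\left(C \right)} = - 6 C + \frac{-9 - C}{C}$
$\left(-25\right) 44 + J{\left(u{\left(-3 \right)} \right)} = \left(-25\right) 44 - \left(1 - \frac{1}{2} + 6 \cdot 6 \left(-3\right)\right) = -1100 - \left(-107 - \frac{1}{2}\right) = -1100 - - \frac{215}{2} = -1100 + \left(-1 + \frac{1}{2} + 108\right) = -1100 + \frac{215}{2} = - \frac{1985}{2}$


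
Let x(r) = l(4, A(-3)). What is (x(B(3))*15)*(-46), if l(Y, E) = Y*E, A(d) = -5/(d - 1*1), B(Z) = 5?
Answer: -3450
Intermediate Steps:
A(d) = -5/(-1 + d) (A(d) = -5/(d - 1) = -5/(-1 + d))
l(Y, E) = E*Y
x(r) = 5 (x(r) = -5/(-1 - 3)*4 = -5/(-4)*4 = -5*(-1/4)*4 = (5/4)*4 = 5)
(x(B(3))*15)*(-46) = (5*15)*(-46) = 75*(-46) = -3450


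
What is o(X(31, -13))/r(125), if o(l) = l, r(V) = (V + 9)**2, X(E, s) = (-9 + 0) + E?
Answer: 11/8978 ≈ 0.0012252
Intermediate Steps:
X(E, s) = -9 + E
r(V) = (9 + V)**2
o(X(31, -13))/r(125) = (-9 + 31)/((9 + 125)**2) = 22/(134**2) = 22/17956 = 22*(1/17956) = 11/8978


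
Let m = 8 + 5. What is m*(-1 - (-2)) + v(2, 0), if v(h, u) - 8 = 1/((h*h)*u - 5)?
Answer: 104/5 ≈ 20.800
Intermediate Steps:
v(h, u) = 8 + 1/(-5 + u*h²) (v(h, u) = 8 + 1/((h*h)*u - 5) = 8 + 1/(h²*u - 5) = 8 + 1/(u*h² - 5) = 8 + 1/(-5 + u*h²))
m = 13
m*(-1 - (-2)) + v(2, 0) = 13*(-1 - (-2)) + (-39 + 8*0*2²)/(-5 + 0*2²) = 13*(-1 - 1*(-2)) + (-39 + 8*0*4)/(-5 + 0*4) = 13*(-1 + 2) + (-39 + 0)/(-5 + 0) = 13*1 - 39/(-5) = 13 - ⅕*(-39) = 13 + 39/5 = 104/5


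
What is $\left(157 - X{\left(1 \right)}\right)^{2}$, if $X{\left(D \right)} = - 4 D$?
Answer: $25921$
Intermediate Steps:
$\left(157 - X{\left(1 \right)}\right)^{2} = \left(157 - \left(-4\right) 1\right)^{2} = \left(157 - -4\right)^{2} = \left(157 + 4\right)^{2} = 161^{2} = 25921$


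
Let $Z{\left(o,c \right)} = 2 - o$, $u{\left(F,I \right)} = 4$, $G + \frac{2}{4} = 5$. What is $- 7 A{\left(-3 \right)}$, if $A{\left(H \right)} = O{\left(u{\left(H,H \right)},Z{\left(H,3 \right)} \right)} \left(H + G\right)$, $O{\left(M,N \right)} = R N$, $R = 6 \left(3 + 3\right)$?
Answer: $-1890$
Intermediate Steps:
$G = \frac{9}{2}$ ($G = - \frac{1}{2} + 5 = \frac{9}{2} \approx 4.5$)
$R = 36$ ($R = 6 \cdot 6 = 36$)
$O{\left(M,N \right)} = 36 N$
$A{\left(H \right)} = \left(72 - 36 H\right) \left(\frac{9}{2} + H\right)$ ($A{\left(H \right)} = 36 \left(2 - H\right) \left(H + \frac{9}{2}\right) = \left(72 - 36 H\right) \left(\frac{9}{2} + H\right)$)
$- 7 A{\left(-3 \right)} = - 7 \left(324 - -270 - 36 \left(-3\right)^{2}\right) = - 7 \left(324 + 270 - 324\right) = \left(-7\right) 270 = -1890$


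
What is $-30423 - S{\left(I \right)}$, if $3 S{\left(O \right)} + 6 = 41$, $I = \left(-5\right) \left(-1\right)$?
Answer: $- \frac{91304}{3} \approx -30435.0$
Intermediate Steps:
$I = 5$
$S{\left(O \right)} = \frac{35}{3}$ ($S{\left(O \right)} = -2 + \frac{1}{3} \cdot 41 = -2 + \frac{41}{3} = \frac{35}{3}$)
$-30423 - S{\left(I \right)} = -30423 - \frac{35}{3} = - \frac{91304}{3}$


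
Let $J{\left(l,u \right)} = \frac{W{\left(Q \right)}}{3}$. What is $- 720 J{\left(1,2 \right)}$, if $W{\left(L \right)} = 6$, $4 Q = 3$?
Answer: $-1440$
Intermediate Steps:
$Q = \frac{3}{4}$ ($Q = \frac{1}{4} \cdot 3 = \frac{3}{4} \approx 0.75$)
$J{\left(l,u \right)} = 2$ ($J{\left(l,u \right)} = \frac{6}{3} = 6 \cdot \frac{1}{3} = 2$)
$- 720 J{\left(1,2 \right)} = \left(-720\right) 2 = -1440$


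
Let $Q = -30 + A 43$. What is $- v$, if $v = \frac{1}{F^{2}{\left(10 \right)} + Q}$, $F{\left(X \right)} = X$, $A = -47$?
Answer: $\frac{1}{1951} \approx 0.00051256$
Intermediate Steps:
$Q = -2051$ ($Q = -30 - 2021 = -2051$)
$v = - \frac{1}{1951}$ ($v = \frac{1}{10^{2} - 2051} = \frac{1}{100 - 2051} = \frac{1}{-1951} = - \frac{1}{1951} \approx -0.00051256$)
$- v = \left(-1\right) \left(- \frac{1}{1951}\right) = \frac{1}{1951}$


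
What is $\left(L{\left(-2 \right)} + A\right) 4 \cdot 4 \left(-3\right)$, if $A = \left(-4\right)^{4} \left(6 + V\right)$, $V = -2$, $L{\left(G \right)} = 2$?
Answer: $-49248$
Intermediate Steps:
$A = 1024$ ($A = \left(-4\right)^{4} \left(6 - 2\right) = 256 \cdot 4 = 1024$)
$\left(L{\left(-2 \right)} + A\right) 4 \cdot 4 \left(-3\right) = \left(2 + 1024\right) 4 \cdot 4 \left(-3\right) = 1026 \cdot 16 \left(-3\right) = 1026 \left(-48\right) = -49248$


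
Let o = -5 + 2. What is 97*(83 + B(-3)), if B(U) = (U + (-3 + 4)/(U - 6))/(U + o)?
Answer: 218735/27 ≈ 8101.3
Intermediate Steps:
o = -3
B(U) = (U + 1/(-6 + U))/(-3 + U) (B(U) = (U + (-3 + 4)/(U - 6))/(U - 3) = (U + 1/(-6 + U))/(-3 + U))
97*(83 + B(-3)) = 97*(83 + (1 + (-3)**2 - 6*(-3))/(18 + (-3)**2 - 9*(-3))) = 97*(83 + (1 + 9 + 18)/(18 + 9 + 27)) = 97*(83 + 28/54) = 97*(83 + (1/54)*28) = 97*(83 + 14/27) = 97*(2255/27) = 218735/27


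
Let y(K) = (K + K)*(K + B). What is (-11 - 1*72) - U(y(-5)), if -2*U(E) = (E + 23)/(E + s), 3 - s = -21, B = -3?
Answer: -17161/208 ≈ -82.505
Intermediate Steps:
s = 24 (s = 3 - 1*(-21) = 3 + 21 = 24)
y(K) = 2*K*(-3 + K) (y(K) = (K + K)*(K - 3) = (2*K)*(-3 + K) = 2*K*(-3 + K))
U(E) = -(23 + E)/(2*(24 + E)) (U(E) = -(E + 23)/(2*(E + 24)) = -(23 + E)/(2*(24 + E)))
(-11 - 1*72) - U(y(-5)) = (-11 - 1*72) - (-23 - 2*(-5)*(-3 - 5))/(2*(24 + 2*(-5)*(-3 - 5))) = (-11 - 72) - (-23 - 2*(-5)*(-8))/(2*(24 + 2*(-5)*(-8))) = -83 - (-23 - 1*80)/(2*(24 + 80)) = -83 - (-23 - 80)/(2*104) = -83 - (-103)/(2*104) = -83 - 1*(-103/208) = -83 + 103/208 = -17161/208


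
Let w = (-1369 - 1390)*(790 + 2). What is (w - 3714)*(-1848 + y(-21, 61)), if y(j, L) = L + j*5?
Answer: 4141289064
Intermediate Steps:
y(j, L) = L + 5*j
w = -2185128 (w = -2759*792 = -2185128)
(w - 3714)*(-1848 + y(-21, 61)) = (-2185128 - 3714)*(-1848 + (61 + 5*(-21))) = -2188842*(-1848 + (61 - 105)) = -2188842*(-1848 - 44) = -2188842*(-1892) = 4141289064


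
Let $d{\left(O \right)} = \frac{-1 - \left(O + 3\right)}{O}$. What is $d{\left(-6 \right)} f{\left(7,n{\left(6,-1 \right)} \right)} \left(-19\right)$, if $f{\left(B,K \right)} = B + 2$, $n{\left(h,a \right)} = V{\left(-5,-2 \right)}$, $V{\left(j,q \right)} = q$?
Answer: $57$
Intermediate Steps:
$n{\left(h,a \right)} = -2$
$f{\left(B,K \right)} = 2 + B$
$d{\left(O \right)} = \frac{-4 - O}{O}$ ($d{\left(O \right)} = \frac{-1 - \left(3 + O\right)}{O} = \frac{-4 - O}{O}$)
$d{\left(-6 \right)} f{\left(7,n{\left(6,-1 \right)} \right)} \left(-19\right) = \frac{-4 - -6}{-6} \left(2 + 7\right) \left(-19\right) = - \frac{-4 + 6}{6} \cdot 9 \left(-19\right) = \left(- \frac{1}{6}\right) 2 \cdot 9 \left(-19\right) = \left(- \frac{1}{3}\right) 9 \left(-19\right) = \left(-3\right) \left(-19\right) = 57$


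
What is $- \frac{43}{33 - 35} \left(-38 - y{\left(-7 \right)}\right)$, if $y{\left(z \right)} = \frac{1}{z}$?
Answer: $- \frac{11395}{14} \approx -813.93$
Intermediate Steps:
$- \frac{43}{33 - 35} \left(-38 - y{\left(-7 \right)}\right) = - \frac{43}{33 - 35} \left(-38 - \frac{1}{-7}\right) = - \frac{43}{-2} \left(-38 - - \frac{1}{7}\right) = \left(-43\right) \left(- \frac{1}{2}\right) \left(-38 + \frac{1}{7}\right) = \frac{43}{2} \left(- \frac{265}{7}\right) = - \frac{11395}{14}$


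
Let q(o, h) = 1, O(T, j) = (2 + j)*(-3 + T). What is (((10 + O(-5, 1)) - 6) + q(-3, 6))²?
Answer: 361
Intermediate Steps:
O(T, j) = (-3 + T)*(2 + j)
(((10 + O(-5, 1)) - 6) + q(-3, 6))² = (((10 + (-6 - 3*1 + 2*(-5) - 5*1)) - 6) + 1)² = (((10 + (-6 - 3 - 10 - 5)) - 6) + 1)² = (((10 - 24) - 6) + 1)² = ((-14 - 6) + 1)² = (-20 + 1)² = (-19)² = 361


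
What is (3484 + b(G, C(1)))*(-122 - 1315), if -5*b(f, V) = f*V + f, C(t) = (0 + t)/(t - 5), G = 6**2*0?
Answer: -5006508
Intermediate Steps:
G = 0 (G = 36*0 = 0)
C(t) = t/(-5 + t)
b(f, V) = -f/5 - V*f/5 (b(f, V) = -(f*V + f)/5 = -(V*f + f)/5 = -(f + V*f)/5 = -f/5 - V*f/5)
(3484 + b(G, C(1)))*(-122 - 1315) = (3484 - 1/5*0*(1 + 1/(-5 + 1)))*(-122 - 1315) = (3484 - 1/5*0*(1 + 1/(-4)))*(-1437) = (3484 - 1/5*0*(1 + 1*(-1/4)))*(-1437) = (3484 - 1/5*0*(1 - 1/4))*(-1437) = (3484 - 1/5*0*3/4)*(-1437) = (3484 + 0)*(-1437) = 3484*(-1437) = -5006508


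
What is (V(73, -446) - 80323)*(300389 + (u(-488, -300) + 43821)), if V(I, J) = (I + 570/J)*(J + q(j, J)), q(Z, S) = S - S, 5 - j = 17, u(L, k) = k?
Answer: -38624876010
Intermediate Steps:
j = -12 (j = 5 - 1*17 = 5 - 17 = -12)
q(Z, S) = 0
V(I, J) = J*(I + 570/J) (V(I, J) = (I + 570/J)*(J + 0) = (I + 570/J)*J = J*(I + 570/J))
(V(73, -446) - 80323)*(300389 + (u(-488, -300) + 43821)) = ((570 + 73*(-446)) - 80323)*(300389 + (-300 + 43821)) = ((570 - 32558) - 80323)*(300389 + 43521) = (-31988 - 80323)*343910 = -112311*343910 = -38624876010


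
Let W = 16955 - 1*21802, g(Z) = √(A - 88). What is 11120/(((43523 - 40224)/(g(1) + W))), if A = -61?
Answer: -53898640/3299 + 11120*I*√149/3299 ≈ -16338.0 + 41.145*I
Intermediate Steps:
g(Z) = I*√149 (g(Z) = √(-61 - 88) = √(-149) = I*√149)
W = -4847 (W = 16955 - 21802 = -4847)
11120/(((43523 - 40224)/(g(1) + W))) = 11120/(((43523 - 40224)/(I*√149 - 4847))) = 11120/((3299/(-4847 + I*√149))) = 11120*(-4847/3299 + I*√149/3299) = -53898640/3299 + 11120*I*√149/3299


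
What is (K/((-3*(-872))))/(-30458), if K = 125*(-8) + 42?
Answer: 479/39839064 ≈ 1.2023e-5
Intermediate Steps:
K = -958 (K = -1000 + 42 = -958)
(K/((-3*(-872))))/(-30458) = -958/((-3*(-872)))/(-30458) = -958/2616*(-1/30458) = -958*1/2616*(-1/30458) = -479/1308*(-1/30458) = 479/39839064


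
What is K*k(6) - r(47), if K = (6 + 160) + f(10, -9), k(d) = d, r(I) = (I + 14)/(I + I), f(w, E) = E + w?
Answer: 94127/94 ≈ 1001.4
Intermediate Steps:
r(I) = (14 + I)/(2*I) (r(I) = (14 + I)/((2*I)) = (14 + I)*(1/(2*I)) = (14 + I)/(2*I))
K = 167 (K = (6 + 160) + (-9 + 10) = 166 + 1 = 167)
K*k(6) - r(47) = 167*6 - (14 + 47)/(2*47) = 1002 - 61/(2*47) = 1002 - 1*61/94 = 1002 - 61/94 = 94127/94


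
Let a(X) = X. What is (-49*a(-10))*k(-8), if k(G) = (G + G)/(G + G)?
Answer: 490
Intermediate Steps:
k(G) = 1 (k(G) = (2*G)/((2*G)) = (2*G)*(1/(2*G)) = 1)
(-49*a(-10))*k(-8) = -49*(-10)*1 = 490*1 = 490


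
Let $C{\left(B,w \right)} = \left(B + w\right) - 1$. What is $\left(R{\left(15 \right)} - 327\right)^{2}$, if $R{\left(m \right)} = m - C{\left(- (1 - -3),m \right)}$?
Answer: $103684$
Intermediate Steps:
$C{\left(B,w \right)} = -1 + B + w$
$R{\left(m \right)} = 5$ ($R{\left(m \right)} = m - \left(-1 - \left(1 - -3\right) + m\right) = m - \left(-1 - \left(1 + 3\right) + m\right) = m - \left(-1 - 4 + m\right) = m - \left(-5 + m\right) = 5$)
$\left(R{\left(15 \right)} - 327\right)^{2} = \left(5 - 327\right)^{2} = \left(-322\right)^{2} = 103684$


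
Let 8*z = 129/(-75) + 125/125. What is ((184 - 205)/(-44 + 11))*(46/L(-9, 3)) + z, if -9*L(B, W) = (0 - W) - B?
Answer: -48399/1100 ≈ -43.999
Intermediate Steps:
z = -9/100 (z = (129/(-75) + 125/125)/8 = (129*(-1/75) + 125*(1/125))/8 = (-43/25 + 1)/8 = (⅛)*(-18/25) = -9/100 ≈ -0.090000)
L(B, W) = B/9 + W/9 (L(B, W) = -((0 - W) - B)/9 = -(-W - B)/9 = -(-B - W)/9 = B/9 + W/9)
((184 - 205)/(-44 + 11))*(46/L(-9, 3)) + z = ((184 - 205)/(-44 + 11))*(46/((⅑)*(-9) + (⅑)*3)) - 9/100 = (-21/(-33))*(46/(-1 + ⅓)) - 9/100 = (-21*(-1/33))*(46/(-⅔)) - 9/100 = 7*(46*(-3/2))/11 - 9/100 = (7/11)*(-69) - 9/100 = -483/11 - 9/100 = -48399/1100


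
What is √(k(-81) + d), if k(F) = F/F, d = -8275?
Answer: I*√8274 ≈ 90.962*I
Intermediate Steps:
k(F) = 1
√(k(-81) + d) = √(1 - 8275) = √(-8274) = I*√8274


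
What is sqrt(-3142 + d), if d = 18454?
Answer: 4*sqrt(957) ≈ 123.74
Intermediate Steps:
sqrt(-3142 + d) = sqrt(-3142 + 18454) = sqrt(15312) = 4*sqrt(957)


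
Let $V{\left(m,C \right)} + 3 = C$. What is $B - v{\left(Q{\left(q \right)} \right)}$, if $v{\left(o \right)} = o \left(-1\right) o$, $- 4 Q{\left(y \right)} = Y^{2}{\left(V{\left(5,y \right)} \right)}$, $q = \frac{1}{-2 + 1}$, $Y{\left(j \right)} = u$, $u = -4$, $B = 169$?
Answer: $185$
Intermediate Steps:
$V{\left(m,C \right)} = -3 + C$
$Y{\left(j \right)} = -4$
$q = -1$ ($q = \frac{1}{-1} = -1$)
$Q{\left(y \right)} = -4$ ($Q{\left(y \right)} = - \frac{\left(-4\right)^{2}}{4} = \left(- \frac{1}{4}\right) 16 = -4$)
$v{\left(o \right)} = - o^{2}$ ($v{\left(o \right)} = - o o = - o^{2}$)
$B - v{\left(Q{\left(q \right)} \right)} = 169 - - \left(-4\right)^{2} = 169 - \left(-1\right) 16 = 169 - -16 = 169 + 16 = 185$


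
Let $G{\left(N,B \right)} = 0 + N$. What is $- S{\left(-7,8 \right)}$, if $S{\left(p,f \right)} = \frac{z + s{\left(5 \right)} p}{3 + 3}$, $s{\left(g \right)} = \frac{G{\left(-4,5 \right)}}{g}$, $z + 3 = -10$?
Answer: $\frac{37}{30} \approx 1.2333$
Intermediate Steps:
$z = -13$ ($z = -3 - 10 = -13$)
$G{\left(N,B \right)} = N$
$s{\left(g \right)} = - \frac{4}{g}$
$S{\left(p,f \right)} = - \frac{13}{6} - \frac{2 p}{15}$ ($S{\left(p,f \right)} = \frac{-13 + - \frac{4}{5} p}{3 + 3} = \frac{-13 + \left(-4\right) \frac{1}{5} p}{6} = \left(-13 - \frac{4 p}{5}\right) \frac{1}{6} = - \frac{13}{6} - \frac{2 p}{15}$)
$- S{\left(-7,8 \right)} = - (- \frac{13}{6} - - \frac{14}{15}) = - (- \frac{13}{6} + \frac{14}{15}) = \left(-1\right) \left(- \frac{37}{30}\right) = \frac{37}{30}$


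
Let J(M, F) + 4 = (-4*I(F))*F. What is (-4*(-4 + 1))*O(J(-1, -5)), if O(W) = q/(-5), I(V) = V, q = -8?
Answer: 96/5 ≈ 19.200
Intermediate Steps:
J(M, F) = -4 - 4*F**2 (J(M, F) = -4 + (-4*F)*F = -4 - 4*F**2)
O(W) = 8/5 (O(W) = -8/(-5) = -8*(-1/5) = 8/5)
(-4*(-4 + 1))*O(J(-1, -5)) = -4*(-4 + 1)*(8/5) = -4*(-3)*(8/5) = 12*(8/5) = 96/5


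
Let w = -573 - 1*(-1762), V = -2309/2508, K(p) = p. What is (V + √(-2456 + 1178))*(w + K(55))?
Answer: -718099/627 + 3732*I*√142 ≈ -1145.3 + 44472.0*I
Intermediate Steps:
V = -2309/2508 (V = -2309*1/2508 = -2309/2508 ≈ -0.92065)
w = 1189 (w = -573 + 1762 = 1189)
(V + √(-2456 + 1178))*(w + K(55)) = (-2309/2508 + √(-2456 + 1178))*(1189 + 55) = (-2309/2508 + √(-1278))*1244 = (-2309/2508 + 3*I*√142)*1244 = -718099/627 + 3732*I*√142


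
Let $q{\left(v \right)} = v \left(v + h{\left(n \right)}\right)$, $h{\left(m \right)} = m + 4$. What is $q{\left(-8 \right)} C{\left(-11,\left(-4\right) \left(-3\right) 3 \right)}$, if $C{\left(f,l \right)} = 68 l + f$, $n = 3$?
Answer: $19496$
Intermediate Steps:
$h{\left(m \right)} = 4 + m$
$C{\left(f,l \right)} = f + 68 l$
$q{\left(v \right)} = v \left(7 + v\right)$ ($q{\left(v \right)} = v \left(v + \left(4 + 3\right)\right) = v \left(v + 7\right) = v \left(7 + v\right)$)
$q{\left(-8 \right)} C{\left(-11,\left(-4\right) \left(-3\right) 3 \right)} = - 8 \left(7 - 8\right) \left(-11 + 68 \left(-4\right) \left(-3\right) 3\right) = \left(-8\right) \left(-1\right) \left(-11 + 68 \cdot 12 \cdot 3\right) = 8 \left(-11 + 68 \cdot 36\right) = 8 \left(-11 + 2448\right) = 8 \cdot 2437 = 19496$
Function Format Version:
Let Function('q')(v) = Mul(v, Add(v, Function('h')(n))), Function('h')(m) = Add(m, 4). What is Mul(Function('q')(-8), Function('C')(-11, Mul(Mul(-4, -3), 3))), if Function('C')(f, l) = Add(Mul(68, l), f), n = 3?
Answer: 19496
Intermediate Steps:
Function('h')(m) = Add(4, m)
Function('C')(f, l) = Add(f, Mul(68, l))
Function('q')(v) = Mul(v, Add(7, v)) (Function('q')(v) = Mul(v, Add(v, Add(4, 3))) = Mul(v, Add(v, 7)) = Mul(v, Add(7, v)))
Mul(Function('q')(-8), Function('C')(-11, Mul(Mul(-4, -3), 3))) = Mul(Mul(-8, Add(7, -8)), Add(-11, Mul(68, Mul(Mul(-4, -3), 3)))) = Mul(Mul(-8, -1), Add(-11, Mul(68, Mul(12, 3)))) = Mul(8, Add(-11, Mul(68, 36))) = Mul(8, Add(-11, 2448)) = Mul(8, 2437) = 19496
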